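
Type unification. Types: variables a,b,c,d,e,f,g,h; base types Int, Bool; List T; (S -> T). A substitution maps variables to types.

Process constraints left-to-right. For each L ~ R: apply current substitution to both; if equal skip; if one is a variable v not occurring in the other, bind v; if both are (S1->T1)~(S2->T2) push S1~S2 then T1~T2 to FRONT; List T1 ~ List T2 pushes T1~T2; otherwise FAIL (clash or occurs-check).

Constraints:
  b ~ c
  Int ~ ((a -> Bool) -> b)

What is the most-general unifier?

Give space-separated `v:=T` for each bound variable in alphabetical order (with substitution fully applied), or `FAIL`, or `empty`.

Answer: FAIL

Derivation:
step 1: unify b ~ c  [subst: {-} | 1 pending]
  bind b := c
step 2: unify Int ~ ((a -> Bool) -> c)  [subst: {b:=c} | 0 pending]
  clash: Int vs ((a -> Bool) -> c)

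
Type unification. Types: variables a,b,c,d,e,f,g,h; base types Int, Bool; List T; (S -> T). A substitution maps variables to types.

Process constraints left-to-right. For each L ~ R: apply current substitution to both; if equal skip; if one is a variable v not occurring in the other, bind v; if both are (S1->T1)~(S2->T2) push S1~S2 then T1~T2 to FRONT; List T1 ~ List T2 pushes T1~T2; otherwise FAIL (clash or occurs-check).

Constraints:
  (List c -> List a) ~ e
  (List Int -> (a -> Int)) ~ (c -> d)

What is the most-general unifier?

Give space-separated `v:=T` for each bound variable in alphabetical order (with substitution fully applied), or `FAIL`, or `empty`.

step 1: unify (List c -> List a) ~ e  [subst: {-} | 1 pending]
  bind e := (List c -> List a)
step 2: unify (List Int -> (a -> Int)) ~ (c -> d)  [subst: {e:=(List c -> List a)} | 0 pending]
  -> decompose arrow: push List Int~c, (a -> Int)~d
step 3: unify List Int ~ c  [subst: {e:=(List c -> List a)} | 1 pending]
  bind c := List Int
step 4: unify (a -> Int) ~ d  [subst: {e:=(List c -> List a), c:=List Int} | 0 pending]
  bind d := (a -> Int)

Answer: c:=List Int d:=(a -> Int) e:=(List List Int -> List a)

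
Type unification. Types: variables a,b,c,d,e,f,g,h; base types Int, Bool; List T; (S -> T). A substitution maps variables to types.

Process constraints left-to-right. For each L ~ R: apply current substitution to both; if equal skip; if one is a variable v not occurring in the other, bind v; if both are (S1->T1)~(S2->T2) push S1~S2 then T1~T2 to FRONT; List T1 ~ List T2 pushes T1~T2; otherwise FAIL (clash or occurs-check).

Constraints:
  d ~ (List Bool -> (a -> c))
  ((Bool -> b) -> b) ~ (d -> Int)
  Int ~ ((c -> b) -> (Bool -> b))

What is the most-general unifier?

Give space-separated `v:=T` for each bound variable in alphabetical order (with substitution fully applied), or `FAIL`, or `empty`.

step 1: unify d ~ (List Bool -> (a -> c))  [subst: {-} | 2 pending]
  bind d := (List Bool -> (a -> c))
step 2: unify ((Bool -> b) -> b) ~ ((List Bool -> (a -> c)) -> Int)  [subst: {d:=(List Bool -> (a -> c))} | 1 pending]
  -> decompose arrow: push (Bool -> b)~(List Bool -> (a -> c)), b~Int
step 3: unify (Bool -> b) ~ (List Bool -> (a -> c))  [subst: {d:=(List Bool -> (a -> c))} | 2 pending]
  -> decompose arrow: push Bool~List Bool, b~(a -> c)
step 4: unify Bool ~ List Bool  [subst: {d:=(List Bool -> (a -> c))} | 3 pending]
  clash: Bool vs List Bool

Answer: FAIL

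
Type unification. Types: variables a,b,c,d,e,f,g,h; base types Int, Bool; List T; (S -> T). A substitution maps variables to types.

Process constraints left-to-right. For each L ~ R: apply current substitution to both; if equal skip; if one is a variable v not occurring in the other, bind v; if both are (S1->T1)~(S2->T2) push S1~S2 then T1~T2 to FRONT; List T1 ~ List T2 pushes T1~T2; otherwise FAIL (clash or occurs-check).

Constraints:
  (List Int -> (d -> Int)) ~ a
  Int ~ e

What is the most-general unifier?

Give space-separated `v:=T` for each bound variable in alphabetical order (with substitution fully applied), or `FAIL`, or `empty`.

step 1: unify (List Int -> (d -> Int)) ~ a  [subst: {-} | 1 pending]
  bind a := (List Int -> (d -> Int))
step 2: unify Int ~ e  [subst: {a:=(List Int -> (d -> Int))} | 0 pending]
  bind e := Int

Answer: a:=(List Int -> (d -> Int)) e:=Int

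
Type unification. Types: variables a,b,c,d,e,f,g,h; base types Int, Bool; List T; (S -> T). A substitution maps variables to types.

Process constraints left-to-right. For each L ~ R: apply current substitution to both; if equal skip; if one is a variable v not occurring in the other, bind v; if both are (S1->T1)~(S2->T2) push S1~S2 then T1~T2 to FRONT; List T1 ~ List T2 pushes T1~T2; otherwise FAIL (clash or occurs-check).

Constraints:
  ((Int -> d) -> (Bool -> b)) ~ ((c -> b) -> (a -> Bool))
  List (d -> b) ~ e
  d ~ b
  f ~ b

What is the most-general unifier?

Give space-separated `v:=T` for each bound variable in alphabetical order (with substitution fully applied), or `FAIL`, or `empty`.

Answer: a:=Bool b:=Bool c:=Int d:=Bool e:=List (Bool -> Bool) f:=Bool

Derivation:
step 1: unify ((Int -> d) -> (Bool -> b)) ~ ((c -> b) -> (a -> Bool))  [subst: {-} | 3 pending]
  -> decompose arrow: push (Int -> d)~(c -> b), (Bool -> b)~(a -> Bool)
step 2: unify (Int -> d) ~ (c -> b)  [subst: {-} | 4 pending]
  -> decompose arrow: push Int~c, d~b
step 3: unify Int ~ c  [subst: {-} | 5 pending]
  bind c := Int
step 4: unify d ~ b  [subst: {c:=Int} | 4 pending]
  bind d := b
step 5: unify (Bool -> b) ~ (a -> Bool)  [subst: {c:=Int, d:=b} | 3 pending]
  -> decompose arrow: push Bool~a, b~Bool
step 6: unify Bool ~ a  [subst: {c:=Int, d:=b} | 4 pending]
  bind a := Bool
step 7: unify b ~ Bool  [subst: {c:=Int, d:=b, a:=Bool} | 3 pending]
  bind b := Bool
step 8: unify List (Bool -> Bool) ~ e  [subst: {c:=Int, d:=b, a:=Bool, b:=Bool} | 2 pending]
  bind e := List (Bool -> Bool)
step 9: unify Bool ~ Bool  [subst: {c:=Int, d:=b, a:=Bool, b:=Bool, e:=List (Bool -> Bool)} | 1 pending]
  -> identical, skip
step 10: unify f ~ Bool  [subst: {c:=Int, d:=b, a:=Bool, b:=Bool, e:=List (Bool -> Bool)} | 0 pending]
  bind f := Bool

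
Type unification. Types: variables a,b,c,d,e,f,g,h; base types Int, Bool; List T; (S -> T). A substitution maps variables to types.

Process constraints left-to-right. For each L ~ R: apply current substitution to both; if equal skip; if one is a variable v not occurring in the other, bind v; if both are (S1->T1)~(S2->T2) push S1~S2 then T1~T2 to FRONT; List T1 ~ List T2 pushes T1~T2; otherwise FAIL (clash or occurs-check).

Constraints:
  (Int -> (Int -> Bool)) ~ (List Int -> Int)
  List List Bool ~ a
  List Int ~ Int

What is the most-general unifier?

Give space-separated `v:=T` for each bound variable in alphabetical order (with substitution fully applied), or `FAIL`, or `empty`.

step 1: unify (Int -> (Int -> Bool)) ~ (List Int -> Int)  [subst: {-} | 2 pending]
  -> decompose arrow: push Int~List Int, (Int -> Bool)~Int
step 2: unify Int ~ List Int  [subst: {-} | 3 pending]
  clash: Int vs List Int

Answer: FAIL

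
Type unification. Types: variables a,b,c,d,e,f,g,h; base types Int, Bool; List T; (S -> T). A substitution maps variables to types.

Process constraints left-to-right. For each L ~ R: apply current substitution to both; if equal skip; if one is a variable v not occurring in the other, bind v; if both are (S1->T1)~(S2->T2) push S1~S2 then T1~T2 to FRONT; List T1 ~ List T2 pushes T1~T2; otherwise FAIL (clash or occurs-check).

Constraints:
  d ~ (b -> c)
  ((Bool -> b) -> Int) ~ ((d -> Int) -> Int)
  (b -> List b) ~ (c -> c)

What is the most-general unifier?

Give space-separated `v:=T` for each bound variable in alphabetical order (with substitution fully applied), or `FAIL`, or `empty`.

step 1: unify d ~ (b -> c)  [subst: {-} | 2 pending]
  bind d := (b -> c)
step 2: unify ((Bool -> b) -> Int) ~ (((b -> c) -> Int) -> Int)  [subst: {d:=(b -> c)} | 1 pending]
  -> decompose arrow: push (Bool -> b)~((b -> c) -> Int), Int~Int
step 3: unify (Bool -> b) ~ ((b -> c) -> Int)  [subst: {d:=(b -> c)} | 2 pending]
  -> decompose arrow: push Bool~(b -> c), b~Int
step 4: unify Bool ~ (b -> c)  [subst: {d:=(b -> c)} | 3 pending]
  clash: Bool vs (b -> c)

Answer: FAIL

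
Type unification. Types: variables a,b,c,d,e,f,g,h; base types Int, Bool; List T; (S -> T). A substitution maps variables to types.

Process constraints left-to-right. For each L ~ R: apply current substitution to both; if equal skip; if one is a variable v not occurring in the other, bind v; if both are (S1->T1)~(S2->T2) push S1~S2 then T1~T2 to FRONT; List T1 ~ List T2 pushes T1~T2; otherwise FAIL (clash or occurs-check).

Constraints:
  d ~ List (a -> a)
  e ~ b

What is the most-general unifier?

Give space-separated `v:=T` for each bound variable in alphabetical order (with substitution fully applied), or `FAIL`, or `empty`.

Answer: d:=List (a -> a) e:=b

Derivation:
step 1: unify d ~ List (a -> a)  [subst: {-} | 1 pending]
  bind d := List (a -> a)
step 2: unify e ~ b  [subst: {d:=List (a -> a)} | 0 pending]
  bind e := b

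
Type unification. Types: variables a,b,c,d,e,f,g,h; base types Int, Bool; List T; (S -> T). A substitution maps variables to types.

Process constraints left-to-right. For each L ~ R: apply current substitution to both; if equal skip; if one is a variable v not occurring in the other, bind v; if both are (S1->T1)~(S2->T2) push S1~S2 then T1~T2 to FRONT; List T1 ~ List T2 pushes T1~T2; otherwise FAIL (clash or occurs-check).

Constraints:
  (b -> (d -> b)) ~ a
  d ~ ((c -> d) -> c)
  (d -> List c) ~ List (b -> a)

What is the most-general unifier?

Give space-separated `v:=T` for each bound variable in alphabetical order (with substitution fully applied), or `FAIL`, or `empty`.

step 1: unify (b -> (d -> b)) ~ a  [subst: {-} | 2 pending]
  bind a := (b -> (d -> b))
step 2: unify d ~ ((c -> d) -> c)  [subst: {a:=(b -> (d -> b))} | 1 pending]
  occurs-check fail: d in ((c -> d) -> c)

Answer: FAIL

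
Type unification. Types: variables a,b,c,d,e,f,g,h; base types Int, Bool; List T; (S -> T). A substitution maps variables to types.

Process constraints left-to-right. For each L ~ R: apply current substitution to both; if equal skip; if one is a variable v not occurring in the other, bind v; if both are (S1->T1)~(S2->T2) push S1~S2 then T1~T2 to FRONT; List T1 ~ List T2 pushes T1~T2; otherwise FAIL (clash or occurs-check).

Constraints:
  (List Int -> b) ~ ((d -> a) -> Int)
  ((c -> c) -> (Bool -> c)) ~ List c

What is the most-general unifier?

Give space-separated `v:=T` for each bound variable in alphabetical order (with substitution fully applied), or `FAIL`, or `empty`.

Answer: FAIL

Derivation:
step 1: unify (List Int -> b) ~ ((d -> a) -> Int)  [subst: {-} | 1 pending]
  -> decompose arrow: push List Int~(d -> a), b~Int
step 2: unify List Int ~ (d -> a)  [subst: {-} | 2 pending]
  clash: List Int vs (d -> a)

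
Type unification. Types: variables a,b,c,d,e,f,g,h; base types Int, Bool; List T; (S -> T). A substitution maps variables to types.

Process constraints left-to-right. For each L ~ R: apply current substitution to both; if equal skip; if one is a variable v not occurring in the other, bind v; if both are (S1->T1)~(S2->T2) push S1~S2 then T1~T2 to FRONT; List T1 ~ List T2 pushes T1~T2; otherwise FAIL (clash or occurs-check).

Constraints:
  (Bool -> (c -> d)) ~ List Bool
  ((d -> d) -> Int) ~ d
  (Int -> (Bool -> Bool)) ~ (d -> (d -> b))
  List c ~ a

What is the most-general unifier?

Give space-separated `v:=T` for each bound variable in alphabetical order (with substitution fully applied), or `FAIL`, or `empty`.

Answer: FAIL

Derivation:
step 1: unify (Bool -> (c -> d)) ~ List Bool  [subst: {-} | 3 pending]
  clash: (Bool -> (c -> d)) vs List Bool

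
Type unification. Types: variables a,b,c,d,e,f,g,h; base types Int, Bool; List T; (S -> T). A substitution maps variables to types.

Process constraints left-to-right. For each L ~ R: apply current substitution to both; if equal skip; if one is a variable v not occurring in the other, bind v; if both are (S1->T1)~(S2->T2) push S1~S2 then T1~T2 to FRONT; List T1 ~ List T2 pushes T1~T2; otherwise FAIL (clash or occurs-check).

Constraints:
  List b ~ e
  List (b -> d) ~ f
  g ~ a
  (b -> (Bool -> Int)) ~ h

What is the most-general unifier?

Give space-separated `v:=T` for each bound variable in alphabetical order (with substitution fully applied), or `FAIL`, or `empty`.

Answer: e:=List b f:=List (b -> d) g:=a h:=(b -> (Bool -> Int))

Derivation:
step 1: unify List b ~ e  [subst: {-} | 3 pending]
  bind e := List b
step 2: unify List (b -> d) ~ f  [subst: {e:=List b} | 2 pending]
  bind f := List (b -> d)
step 3: unify g ~ a  [subst: {e:=List b, f:=List (b -> d)} | 1 pending]
  bind g := a
step 4: unify (b -> (Bool -> Int)) ~ h  [subst: {e:=List b, f:=List (b -> d), g:=a} | 0 pending]
  bind h := (b -> (Bool -> Int))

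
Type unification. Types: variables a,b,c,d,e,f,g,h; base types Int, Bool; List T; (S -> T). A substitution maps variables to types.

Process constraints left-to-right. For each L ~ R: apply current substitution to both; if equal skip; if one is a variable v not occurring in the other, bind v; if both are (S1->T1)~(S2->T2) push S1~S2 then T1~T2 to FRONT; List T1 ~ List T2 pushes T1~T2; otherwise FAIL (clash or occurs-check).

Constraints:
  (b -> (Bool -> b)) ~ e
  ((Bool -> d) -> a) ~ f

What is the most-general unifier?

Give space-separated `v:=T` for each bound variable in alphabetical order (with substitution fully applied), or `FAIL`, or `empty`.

Answer: e:=(b -> (Bool -> b)) f:=((Bool -> d) -> a)

Derivation:
step 1: unify (b -> (Bool -> b)) ~ e  [subst: {-} | 1 pending]
  bind e := (b -> (Bool -> b))
step 2: unify ((Bool -> d) -> a) ~ f  [subst: {e:=(b -> (Bool -> b))} | 0 pending]
  bind f := ((Bool -> d) -> a)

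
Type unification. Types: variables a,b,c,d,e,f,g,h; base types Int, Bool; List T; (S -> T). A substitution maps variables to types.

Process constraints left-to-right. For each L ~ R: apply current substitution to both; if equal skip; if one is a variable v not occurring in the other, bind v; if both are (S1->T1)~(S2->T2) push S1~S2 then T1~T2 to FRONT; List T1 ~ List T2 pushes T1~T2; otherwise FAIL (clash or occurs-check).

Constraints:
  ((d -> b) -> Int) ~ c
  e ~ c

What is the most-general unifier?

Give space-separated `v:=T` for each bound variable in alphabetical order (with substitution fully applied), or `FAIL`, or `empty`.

step 1: unify ((d -> b) -> Int) ~ c  [subst: {-} | 1 pending]
  bind c := ((d -> b) -> Int)
step 2: unify e ~ ((d -> b) -> Int)  [subst: {c:=((d -> b) -> Int)} | 0 pending]
  bind e := ((d -> b) -> Int)

Answer: c:=((d -> b) -> Int) e:=((d -> b) -> Int)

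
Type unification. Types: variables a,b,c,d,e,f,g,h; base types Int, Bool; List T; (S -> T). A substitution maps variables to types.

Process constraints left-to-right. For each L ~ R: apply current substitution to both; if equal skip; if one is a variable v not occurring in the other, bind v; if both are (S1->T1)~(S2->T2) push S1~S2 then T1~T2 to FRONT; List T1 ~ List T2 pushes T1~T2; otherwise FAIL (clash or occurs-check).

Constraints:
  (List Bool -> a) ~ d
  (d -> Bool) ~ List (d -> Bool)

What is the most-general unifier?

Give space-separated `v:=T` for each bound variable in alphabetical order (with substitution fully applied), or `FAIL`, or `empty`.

step 1: unify (List Bool -> a) ~ d  [subst: {-} | 1 pending]
  bind d := (List Bool -> a)
step 2: unify ((List Bool -> a) -> Bool) ~ List ((List Bool -> a) -> Bool)  [subst: {d:=(List Bool -> a)} | 0 pending]
  clash: ((List Bool -> a) -> Bool) vs List ((List Bool -> a) -> Bool)

Answer: FAIL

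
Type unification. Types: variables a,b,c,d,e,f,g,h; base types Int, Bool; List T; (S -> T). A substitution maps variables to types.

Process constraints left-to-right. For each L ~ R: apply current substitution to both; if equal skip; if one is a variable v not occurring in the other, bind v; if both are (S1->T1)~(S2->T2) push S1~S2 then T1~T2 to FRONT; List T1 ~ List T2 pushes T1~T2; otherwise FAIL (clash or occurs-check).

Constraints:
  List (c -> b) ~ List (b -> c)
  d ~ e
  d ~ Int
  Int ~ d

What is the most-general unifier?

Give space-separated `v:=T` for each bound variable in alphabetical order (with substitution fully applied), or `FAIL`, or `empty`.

Answer: c:=b d:=Int e:=Int

Derivation:
step 1: unify List (c -> b) ~ List (b -> c)  [subst: {-} | 3 pending]
  -> decompose List: push (c -> b)~(b -> c)
step 2: unify (c -> b) ~ (b -> c)  [subst: {-} | 3 pending]
  -> decompose arrow: push c~b, b~c
step 3: unify c ~ b  [subst: {-} | 4 pending]
  bind c := b
step 4: unify b ~ b  [subst: {c:=b} | 3 pending]
  -> identical, skip
step 5: unify d ~ e  [subst: {c:=b} | 2 pending]
  bind d := e
step 6: unify e ~ Int  [subst: {c:=b, d:=e} | 1 pending]
  bind e := Int
step 7: unify Int ~ Int  [subst: {c:=b, d:=e, e:=Int} | 0 pending]
  -> identical, skip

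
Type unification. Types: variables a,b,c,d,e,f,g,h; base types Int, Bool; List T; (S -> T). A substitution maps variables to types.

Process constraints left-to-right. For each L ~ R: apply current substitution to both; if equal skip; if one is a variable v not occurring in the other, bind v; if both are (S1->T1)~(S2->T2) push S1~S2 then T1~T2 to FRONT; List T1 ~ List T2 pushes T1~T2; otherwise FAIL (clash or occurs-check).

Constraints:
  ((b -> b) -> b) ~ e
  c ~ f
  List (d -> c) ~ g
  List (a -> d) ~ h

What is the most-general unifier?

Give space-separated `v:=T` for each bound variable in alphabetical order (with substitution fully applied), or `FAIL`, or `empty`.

step 1: unify ((b -> b) -> b) ~ e  [subst: {-} | 3 pending]
  bind e := ((b -> b) -> b)
step 2: unify c ~ f  [subst: {e:=((b -> b) -> b)} | 2 pending]
  bind c := f
step 3: unify List (d -> f) ~ g  [subst: {e:=((b -> b) -> b), c:=f} | 1 pending]
  bind g := List (d -> f)
step 4: unify List (a -> d) ~ h  [subst: {e:=((b -> b) -> b), c:=f, g:=List (d -> f)} | 0 pending]
  bind h := List (a -> d)

Answer: c:=f e:=((b -> b) -> b) g:=List (d -> f) h:=List (a -> d)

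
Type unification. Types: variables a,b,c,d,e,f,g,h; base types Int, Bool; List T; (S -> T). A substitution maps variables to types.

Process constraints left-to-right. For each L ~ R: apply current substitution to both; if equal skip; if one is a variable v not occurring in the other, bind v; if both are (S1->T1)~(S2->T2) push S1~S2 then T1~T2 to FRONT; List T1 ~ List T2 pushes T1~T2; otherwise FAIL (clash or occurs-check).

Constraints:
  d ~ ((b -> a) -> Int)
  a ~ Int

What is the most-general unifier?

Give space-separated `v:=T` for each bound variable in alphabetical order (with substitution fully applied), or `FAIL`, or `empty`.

step 1: unify d ~ ((b -> a) -> Int)  [subst: {-} | 1 pending]
  bind d := ((b -> a) -> Int)
step 2: unify a ~ Int  [subst: {d:=((b -> a) -> Int)} | 0 pending]
  bind a := Int

Answer: a:=Int d:=((b -> Int) -> Int)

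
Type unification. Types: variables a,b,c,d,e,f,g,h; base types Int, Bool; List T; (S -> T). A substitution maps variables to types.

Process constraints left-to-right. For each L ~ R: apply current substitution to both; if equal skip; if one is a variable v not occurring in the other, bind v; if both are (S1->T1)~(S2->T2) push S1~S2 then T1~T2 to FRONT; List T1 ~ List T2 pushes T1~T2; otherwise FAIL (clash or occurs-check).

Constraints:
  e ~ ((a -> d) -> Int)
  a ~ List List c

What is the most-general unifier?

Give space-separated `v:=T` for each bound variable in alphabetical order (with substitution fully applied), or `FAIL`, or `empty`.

Answer: a:=List List c e:=((List List c -> d) -> Int)

Derivation:
step 1: unify e ~ ((a -> d) -> Int)  [subst: {-} | 1 pending]
  bind e := ((a -> d) -> Int)
step 2: unify a ~ List List c  [subst: {e:=((a -> d) -> Int)} | 0 pending]
  bind a := List List c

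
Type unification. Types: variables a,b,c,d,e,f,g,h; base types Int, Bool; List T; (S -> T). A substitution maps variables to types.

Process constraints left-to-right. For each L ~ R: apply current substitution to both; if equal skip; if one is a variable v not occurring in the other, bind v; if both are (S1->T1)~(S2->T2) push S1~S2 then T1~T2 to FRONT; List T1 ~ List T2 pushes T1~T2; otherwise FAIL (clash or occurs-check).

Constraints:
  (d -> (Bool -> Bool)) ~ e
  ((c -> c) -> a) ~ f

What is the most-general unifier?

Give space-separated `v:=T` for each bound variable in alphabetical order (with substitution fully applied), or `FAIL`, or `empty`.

Answer: e:=(d -> (Bool -> Bool)) f:=((c -> c) -> a)

Derivation:
step 1: unify (d -> (Bool -> Bool)) ~ e  [subst: {-} | 1 pending]
  bind e := (d -> (Bool -> Bool))
step 2: unify ((c -> c) -> a) ~ f  [subst: {e:=(d -> (Bool -> Bool))} | 0 pending]
  bind f := ((c -> c) -> a)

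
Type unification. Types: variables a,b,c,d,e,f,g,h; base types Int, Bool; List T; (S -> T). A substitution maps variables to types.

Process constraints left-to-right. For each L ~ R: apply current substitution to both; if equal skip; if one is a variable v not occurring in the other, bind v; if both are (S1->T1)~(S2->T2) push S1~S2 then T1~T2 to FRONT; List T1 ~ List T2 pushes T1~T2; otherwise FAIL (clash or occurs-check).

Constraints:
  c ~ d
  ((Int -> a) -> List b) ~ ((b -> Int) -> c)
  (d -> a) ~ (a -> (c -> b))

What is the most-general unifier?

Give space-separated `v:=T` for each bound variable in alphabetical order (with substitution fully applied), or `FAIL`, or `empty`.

step 1: unify c ~ d  [subst: {-} | 2 pending]
  bind c := d
step 2: unify ((Int -> a) -> List b) ~ ((b -> Int) -> d)  [subst: {c:=d} | 1 pending]
  -> decompose arrow: push (Int -> a)~(b -> Int), List b~d
step 3: unify (Int -> a) ~ (b -> Int)  [subst: {c:=d} | 2 pending]
  -> decompose arrow: push Int~b, a~Int
step 4: unify Int ~ b  [subst: {c:=d} | 3 pending]
  bind b := Int
step 5: unify a ~ Int  [subst: {c:=d, b:=Int} | 2 pending]
  bind a := Int
step 6: unify List Int ~ d  [subst: {c:=d, b:=Int, a:=Int} | 1 pending]
  bind d := List Int
step 7: unify (List Int -> Int) ~ (Int -> (List Int -> Int))  [subst: {c:=d, b:=Int, a:=Int, d:=List Int} | 0 pending]
  -> decompose arrow: push List Int~Int, Int~(List Int -> Int)
step 8: unify List Int ~ Int  [subst: {c:=d, b:=Int, a:=Int, d:=List Int} | 1 pending]
  clash: List Int vs Int

Answer: FAIL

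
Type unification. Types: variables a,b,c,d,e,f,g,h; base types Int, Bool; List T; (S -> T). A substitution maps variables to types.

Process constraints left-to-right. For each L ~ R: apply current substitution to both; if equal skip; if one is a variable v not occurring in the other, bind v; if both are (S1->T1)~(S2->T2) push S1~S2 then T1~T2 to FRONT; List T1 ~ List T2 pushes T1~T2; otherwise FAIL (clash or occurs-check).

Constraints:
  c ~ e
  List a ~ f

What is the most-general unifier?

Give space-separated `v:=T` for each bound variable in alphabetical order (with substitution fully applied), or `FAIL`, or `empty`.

Answer: c:=e f:=List a

Derivation:
step 1: unify c ~ e  [subst: {-} | 1 pending]
  bind c := e
step 2: unify List a ~ f  [subst: {c:=e} | 0 pending]
  bind f := List a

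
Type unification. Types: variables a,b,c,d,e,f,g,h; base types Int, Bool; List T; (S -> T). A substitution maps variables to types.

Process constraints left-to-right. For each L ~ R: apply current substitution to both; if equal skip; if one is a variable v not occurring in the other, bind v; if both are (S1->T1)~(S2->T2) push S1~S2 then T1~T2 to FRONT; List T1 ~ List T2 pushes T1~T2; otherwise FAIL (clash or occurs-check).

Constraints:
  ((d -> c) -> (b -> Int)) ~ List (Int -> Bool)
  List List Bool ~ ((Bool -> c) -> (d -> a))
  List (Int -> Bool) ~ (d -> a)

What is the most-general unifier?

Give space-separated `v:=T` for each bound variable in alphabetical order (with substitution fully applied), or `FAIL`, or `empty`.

step 1: unify ((d -> c) -> (b -> Int)) ~ List (Int -> Bool)  [subst: {-} | 2 pending]
  clash: ((d -> c) -> (b -> Int)) vs List (Int -> Bool)

Answer: FAIL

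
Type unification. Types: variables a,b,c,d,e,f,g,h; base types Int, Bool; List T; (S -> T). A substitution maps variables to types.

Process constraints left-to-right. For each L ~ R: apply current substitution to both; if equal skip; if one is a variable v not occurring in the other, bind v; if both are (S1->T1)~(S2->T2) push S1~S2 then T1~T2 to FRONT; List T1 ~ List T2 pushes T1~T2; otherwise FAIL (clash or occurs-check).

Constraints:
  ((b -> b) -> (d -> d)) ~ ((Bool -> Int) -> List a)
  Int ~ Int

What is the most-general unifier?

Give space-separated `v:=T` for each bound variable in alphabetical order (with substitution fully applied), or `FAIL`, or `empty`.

step 1: unify ((b -> b) -> (d -> d)) ~ ((Bool -> Int) -> List a)  [subst: {-} | 1 pending]
  -> decompose arrow: push (b -> b)~(Bool -> Int), (d -> d)~List a
step 2: unify (b -> b) ~ (Bool -> Int)  [subst: {-} | 2 pending]
  -> decompose arrow: push b~Bool, b~Int
step 3: unify b ~ Bool  [subst: {-} | 3 pending]
  bind b := Bool
step 4: unify Bool ~ Int  [subst: {b:=Bool} | 2 pending]
  clash: Bool vs Int

Answer: FAIL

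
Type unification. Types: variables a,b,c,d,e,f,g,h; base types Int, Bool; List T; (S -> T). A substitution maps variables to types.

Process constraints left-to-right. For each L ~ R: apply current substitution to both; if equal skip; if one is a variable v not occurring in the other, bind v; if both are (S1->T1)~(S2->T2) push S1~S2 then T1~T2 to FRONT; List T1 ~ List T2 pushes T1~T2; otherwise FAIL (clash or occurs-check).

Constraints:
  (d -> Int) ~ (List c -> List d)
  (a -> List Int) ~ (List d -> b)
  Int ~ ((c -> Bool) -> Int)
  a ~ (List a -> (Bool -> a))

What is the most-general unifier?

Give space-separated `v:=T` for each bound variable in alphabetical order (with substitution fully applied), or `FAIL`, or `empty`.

step 1: unify (d -> Int) ~ (List c -> List d)  [subst: {-} | 3 pending]
  -> decompose arrow: push d~List c, Int~List d
step 2: unify d ~ List c  [subst: {-} | 4 pending]
  bind d := List c
step 3: unify Int ~ List List c  [subst: {d:=List c} | 3 pending]
  clash: Int vs List List c

Answer: FAIL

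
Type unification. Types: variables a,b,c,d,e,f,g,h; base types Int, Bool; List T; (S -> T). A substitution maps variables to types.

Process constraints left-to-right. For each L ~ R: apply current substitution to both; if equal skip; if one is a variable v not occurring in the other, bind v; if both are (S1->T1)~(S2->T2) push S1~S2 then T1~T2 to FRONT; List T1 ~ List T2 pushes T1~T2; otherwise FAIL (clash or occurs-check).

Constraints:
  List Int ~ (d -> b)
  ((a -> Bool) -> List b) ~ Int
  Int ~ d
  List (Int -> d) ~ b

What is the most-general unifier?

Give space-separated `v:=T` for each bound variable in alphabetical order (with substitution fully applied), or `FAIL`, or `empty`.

Answer: FAIL

Derivation:
step 1: unify List Int ~ (d -> b)  [subst: {-} | 3 pending]
  clash: List Int vs (d -> b)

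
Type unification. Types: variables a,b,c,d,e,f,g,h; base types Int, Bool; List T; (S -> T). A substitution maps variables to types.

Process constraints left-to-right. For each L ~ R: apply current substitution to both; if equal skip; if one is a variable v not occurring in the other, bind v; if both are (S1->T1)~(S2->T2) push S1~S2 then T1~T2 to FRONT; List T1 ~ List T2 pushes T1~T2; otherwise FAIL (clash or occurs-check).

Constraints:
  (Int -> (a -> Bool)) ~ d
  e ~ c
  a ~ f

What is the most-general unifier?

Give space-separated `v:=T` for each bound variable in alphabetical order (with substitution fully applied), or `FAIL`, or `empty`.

Answer: a:=f d:=(Int -> (f -> Bool)) e:=c

Derivation:
step 1: unify (Int -> (a -> Bool)) ~ d  [subst: {-} | 2 pending]
  bind d := (Int -> (a -> Bool))
step 2: unify e ~ c  [subst: {d:=(Int -> (a -> Bool))} | 1 pending]
  bind e := c
step 3: unify a ~ f  [subst: {d:=(Int -> (a -> Bool)), e:=c} | 0 pending]
  bind a := f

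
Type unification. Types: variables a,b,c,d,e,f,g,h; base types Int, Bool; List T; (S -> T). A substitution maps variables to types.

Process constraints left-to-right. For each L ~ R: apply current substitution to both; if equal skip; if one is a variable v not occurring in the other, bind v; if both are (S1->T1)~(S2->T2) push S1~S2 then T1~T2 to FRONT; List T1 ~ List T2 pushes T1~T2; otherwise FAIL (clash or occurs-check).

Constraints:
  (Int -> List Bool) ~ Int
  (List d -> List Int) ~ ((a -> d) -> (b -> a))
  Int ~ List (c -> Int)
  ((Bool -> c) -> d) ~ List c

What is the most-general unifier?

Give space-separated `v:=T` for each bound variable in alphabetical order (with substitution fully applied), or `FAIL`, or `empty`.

step 1: unify (Int -> List Bool) ~ Int  [subst: {-} | 3 pending]
  clash: (Int -> List Bool) vs Int

Answer: FAIL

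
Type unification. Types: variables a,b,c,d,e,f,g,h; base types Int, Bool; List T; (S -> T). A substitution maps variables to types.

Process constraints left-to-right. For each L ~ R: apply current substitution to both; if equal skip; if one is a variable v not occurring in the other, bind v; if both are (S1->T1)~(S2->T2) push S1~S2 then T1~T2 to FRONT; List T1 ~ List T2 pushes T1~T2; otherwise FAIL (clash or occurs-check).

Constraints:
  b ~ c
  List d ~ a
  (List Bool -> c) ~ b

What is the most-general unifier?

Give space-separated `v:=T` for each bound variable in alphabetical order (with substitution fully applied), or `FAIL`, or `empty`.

Answer: FAIL

Derivation:
step 1: unify b ~ c  [subst: {-} | 2 pending]
  bind b := c
step 2: unify List d ~ a  [subst: {b:=c} | 1 pending]
  bind a := List d
step 3: unify (List Bool -> c) ~ c  [subst: {b:=c, a:=List d} | 0 pending]
  occurs-check fail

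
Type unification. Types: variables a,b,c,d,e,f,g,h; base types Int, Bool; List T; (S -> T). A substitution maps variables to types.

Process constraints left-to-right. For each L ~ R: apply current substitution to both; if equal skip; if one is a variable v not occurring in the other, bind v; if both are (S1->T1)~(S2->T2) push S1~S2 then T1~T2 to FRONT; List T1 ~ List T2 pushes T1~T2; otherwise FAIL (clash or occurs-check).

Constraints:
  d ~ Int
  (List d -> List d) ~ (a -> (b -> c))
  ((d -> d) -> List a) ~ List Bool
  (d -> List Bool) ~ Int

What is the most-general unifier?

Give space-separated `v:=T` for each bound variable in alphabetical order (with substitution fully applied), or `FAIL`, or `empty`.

Answer: FAIL

Derivation:
step 1: unify d ~ Int  [subst: {-} | 3 pending]
  bind d := Int
step 2: unify (List Int -> List Int) ~ (a -> (b -> c))  [subst: {d:=Int} | 2 pending]
  -> decompose arrow: push List Int~a, List Int~(b -> c)
step 3: unify List Int ~ a  [subst: {d:=Int} | 3 pending]
  bind a := List Int
step 4: unify List Int ~ (b -> c)  [subst: {d:=Int, a:=List Int} | 2 pending]
  clash: List Int vs (b -> c)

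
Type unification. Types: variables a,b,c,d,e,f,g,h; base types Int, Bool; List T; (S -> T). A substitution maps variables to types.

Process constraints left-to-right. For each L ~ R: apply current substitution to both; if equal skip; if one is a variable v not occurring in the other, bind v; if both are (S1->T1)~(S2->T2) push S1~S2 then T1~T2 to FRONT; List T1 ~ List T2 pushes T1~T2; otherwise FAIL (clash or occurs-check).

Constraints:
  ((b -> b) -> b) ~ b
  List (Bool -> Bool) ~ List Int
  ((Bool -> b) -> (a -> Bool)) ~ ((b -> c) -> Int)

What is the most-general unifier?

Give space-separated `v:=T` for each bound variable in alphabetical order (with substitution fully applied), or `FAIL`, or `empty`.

Answer: FAIL

Derivation:
step 1: unify ((b -> b) -> b) ~ b  [subst: {-} | 2 pending]
  occurs-check fail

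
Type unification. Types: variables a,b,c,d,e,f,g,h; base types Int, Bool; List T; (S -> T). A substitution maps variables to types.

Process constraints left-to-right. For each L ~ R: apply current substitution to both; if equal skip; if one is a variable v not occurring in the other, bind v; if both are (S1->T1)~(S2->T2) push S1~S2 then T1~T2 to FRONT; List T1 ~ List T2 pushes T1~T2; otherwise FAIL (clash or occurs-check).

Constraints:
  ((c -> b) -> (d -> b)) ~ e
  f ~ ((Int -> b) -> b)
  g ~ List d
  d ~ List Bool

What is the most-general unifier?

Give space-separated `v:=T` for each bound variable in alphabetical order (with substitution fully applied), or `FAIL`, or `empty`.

step 1: unify ((c -> b) -> (d -> b)) ~ e  [subst: {-} | 3 pending]
  bind e := ((c -> b) -> (d -> b))
step 2: unify f ~ ((Int -> b) -> b)  [subst: {e:=((c -> b) -> (d -> b))} | 2 pending]
  bind f := ((Int -> b) -> b)
step 3: unify g ~ List d  [subst: {e:=((c -> b) -> (d -> b)), f:=((Int -> b) -> b)} | 1 pending]
  bind g := List d
step 4: unify d ~ List Bool  [subst: {e:=((c -> b) -> (d -> b)), f:=((Int -> b) -> b), g:=List d} | 0 pending]
  bind d := List Bool

Answer: d:=List Bool e:=((c -> b) -> (List Bool -> b)) f:=((Int -> b) -> b) g:=List List Bool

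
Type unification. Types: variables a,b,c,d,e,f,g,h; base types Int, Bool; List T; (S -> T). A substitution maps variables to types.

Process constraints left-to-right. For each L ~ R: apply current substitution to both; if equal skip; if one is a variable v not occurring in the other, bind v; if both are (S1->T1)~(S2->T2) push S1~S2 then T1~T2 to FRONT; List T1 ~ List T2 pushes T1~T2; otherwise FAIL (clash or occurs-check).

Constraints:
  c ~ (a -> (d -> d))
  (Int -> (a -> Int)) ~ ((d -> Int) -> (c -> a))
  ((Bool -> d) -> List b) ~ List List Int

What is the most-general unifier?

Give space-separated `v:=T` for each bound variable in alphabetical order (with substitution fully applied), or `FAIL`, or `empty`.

step 1: unify c ~ (a -> (d -> d))  [subst: {-} | 2 pending]
  bind c := (a -> (d -> d))
step 2: unify (Int -> (a -> Int)) ~ ((d -> Int) -> ((a -> (d -> d)) -> a))  [subst: {c:=(a -> (d -> d))} | 1 pending]
  -> decompose arrow: push Int~(d -> Int), (a -> Int)~((a -> (d -> d)) -> a)
step 3: unify Int ~ (d -> Int)  [subst: {c:=(a -> (d -> d))} | 2 pending]
  clash: Int vs (d -> Int)

Answer: FAIL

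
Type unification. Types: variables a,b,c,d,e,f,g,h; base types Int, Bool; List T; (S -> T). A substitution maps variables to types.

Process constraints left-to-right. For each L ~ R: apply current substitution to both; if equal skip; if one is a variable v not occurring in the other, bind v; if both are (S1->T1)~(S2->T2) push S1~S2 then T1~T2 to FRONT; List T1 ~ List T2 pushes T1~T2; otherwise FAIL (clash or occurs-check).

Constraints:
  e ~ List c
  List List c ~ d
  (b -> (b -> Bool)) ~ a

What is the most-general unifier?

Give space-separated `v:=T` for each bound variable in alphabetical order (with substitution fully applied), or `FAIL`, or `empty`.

step 1: unify e ~ List c  [subst: {-} | 2 pending]
  bind e := List c
step 2: unify List List c ~ d  [subst: {e:=List c} | 1 pending]
  bind d := List List c
step 3: unify (b -> (b -> Bool)) ~ a  [subst: {e:=List c, d:=List List c} | 0 pending]
  bind a := (b -> (b -> Bool))

Answer: a:=(b -> (b -> Bool)) d:=List List c e:=List c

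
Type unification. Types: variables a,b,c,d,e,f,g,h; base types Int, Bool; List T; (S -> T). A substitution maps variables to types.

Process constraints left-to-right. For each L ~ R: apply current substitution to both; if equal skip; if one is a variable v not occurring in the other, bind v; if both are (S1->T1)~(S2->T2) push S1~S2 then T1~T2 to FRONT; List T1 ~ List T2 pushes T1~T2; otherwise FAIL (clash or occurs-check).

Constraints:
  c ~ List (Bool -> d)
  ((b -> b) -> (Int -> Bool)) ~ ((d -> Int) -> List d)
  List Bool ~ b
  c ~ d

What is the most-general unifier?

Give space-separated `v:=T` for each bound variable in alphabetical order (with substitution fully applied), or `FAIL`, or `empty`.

Answer: FAIL

Derivation:
step 1: unify c ~ List (Bool -> d)  [subst: {-} | 3 pending]
  bind c := List (Bool -> d)
step 2: unify ((b -> b) -> (Int -> Bool)) ~ ((d -> Int) -> List d)  [subst: {c:=List (Bool -> d)} | 2 pending]
  -> decompose arrow: push (b -> b)~(d -> Int), (Int -> Bool)~List d
step 3: unify (b -> b) ~ (d -> Int)  [subst: {c:=List (Bool -> d)} | 3 pending]
  -> decompose arrow: push b~d, b~Int
step 4: unify b ~ d  [subst: {c:=List (Bool -> d)} | 4 pending]
  bind b := d
step 5: unify d ~ Int  [subst: {c:=List (Bool -> d), b:=d} | 3 pending]
  bind d := Int
step 6: unify (Int -> Bool) ~ List Int  [subst: {c:=List (Bool -> d), b:=d, d:=Int} | 2 pending]
  clash: (Int -> Bool) vs List Int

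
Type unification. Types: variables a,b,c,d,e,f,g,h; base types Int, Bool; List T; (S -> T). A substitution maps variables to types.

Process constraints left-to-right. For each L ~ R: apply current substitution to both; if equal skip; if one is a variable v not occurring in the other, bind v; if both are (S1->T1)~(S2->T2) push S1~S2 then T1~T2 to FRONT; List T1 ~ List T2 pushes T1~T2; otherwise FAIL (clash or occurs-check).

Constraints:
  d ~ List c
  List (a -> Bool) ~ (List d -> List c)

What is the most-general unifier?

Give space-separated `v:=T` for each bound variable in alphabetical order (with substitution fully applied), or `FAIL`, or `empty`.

step 1: unify d ~ List c  [subst: {-} | 1 pending]
  bind d := List c
step 2: unify List (a -> Bool) ~ (List List c -> List c)  [subst: {d:=List c} | 0 pending]
  clash: List (a -> Bool) vs (List List c -> List c)

Answer: FAIL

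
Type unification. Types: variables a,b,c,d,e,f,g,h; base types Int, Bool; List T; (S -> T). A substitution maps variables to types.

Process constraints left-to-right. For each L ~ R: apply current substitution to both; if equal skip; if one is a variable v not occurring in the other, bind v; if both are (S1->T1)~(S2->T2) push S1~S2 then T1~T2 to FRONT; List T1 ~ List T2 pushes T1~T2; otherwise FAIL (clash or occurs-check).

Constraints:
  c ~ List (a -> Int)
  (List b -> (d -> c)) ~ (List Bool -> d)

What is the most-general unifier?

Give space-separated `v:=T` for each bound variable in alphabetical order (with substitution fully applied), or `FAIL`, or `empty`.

Answer: FAIL

Derivation:
step 1: unify c ~ List (a -> Int)  [subst: {-} | 1 pending]
  bind c := List (a -> Int)
step 2: unify (List b -> (d -> List (a -> Int))) ~ (List Bool -> d)  [subst: {c:=List (a -> Int)} | 0 pending]
  -> decompose arrow: push List b~List Bool, (d -> List (a -> Int))~d
step 3: unify List b ~ List Bool  [subst: {c:=List (a -> Int)} | 1 pending]
  -> decompose List: push b~Bool
step 4: unify b ~ Bool  [subst: {c:=List (a -> Int)} | 1 pending]
  bind b := Bool
step 5: unify (d -> List (a -> Int)) ~ d  [subst: {c:=List (a -> Int), b:=Bool} | 0 pending]
  occurs-check fail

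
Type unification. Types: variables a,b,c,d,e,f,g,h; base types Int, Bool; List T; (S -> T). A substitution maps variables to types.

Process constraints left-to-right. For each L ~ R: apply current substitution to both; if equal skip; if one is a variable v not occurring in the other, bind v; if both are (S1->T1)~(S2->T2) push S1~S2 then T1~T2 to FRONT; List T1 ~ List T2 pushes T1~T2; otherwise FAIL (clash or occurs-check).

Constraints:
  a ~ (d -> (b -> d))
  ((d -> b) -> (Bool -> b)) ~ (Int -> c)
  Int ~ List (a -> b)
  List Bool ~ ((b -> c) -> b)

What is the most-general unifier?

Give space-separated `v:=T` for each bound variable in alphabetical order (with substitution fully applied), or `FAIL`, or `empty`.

Answer: FAIL

Derivation:
step 1: unify a ~ (d -> (b -> d))  [subst: {-} | 3 pending]
  bind a := (d -> (b -> d))
step 2: unify ((d -> b) -> (Bool -> b)) ~ (Int -> c)  [subst: {a:=(d -> (b -> d))} | 2 pending]
  -> decompose arrow: push (d -> b)~Int, (Bool -> b)~c
step 3: unify (d -> b) ~ Int  [subst: {a:=(d -> (b -> d))} | 3 pending]
  clash: (d -> b) vs Int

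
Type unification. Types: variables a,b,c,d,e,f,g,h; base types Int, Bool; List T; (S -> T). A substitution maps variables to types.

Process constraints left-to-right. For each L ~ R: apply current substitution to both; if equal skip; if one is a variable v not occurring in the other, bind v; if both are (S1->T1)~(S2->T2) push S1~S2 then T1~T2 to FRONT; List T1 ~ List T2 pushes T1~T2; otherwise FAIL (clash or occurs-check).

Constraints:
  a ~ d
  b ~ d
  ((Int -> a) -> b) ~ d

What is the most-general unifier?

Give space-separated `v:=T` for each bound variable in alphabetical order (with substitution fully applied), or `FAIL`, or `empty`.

step 1: unify a ~ d  [subst: {-} | 2 pending]
  bind a := d
step 2: unify b ~ d  [subst: {a:=d} | 1 pending]
  bind b := d
step 3: unify ((Int -> d) -> d) ~ d  [subst: {a:=d, b:=d} | 0 pending]
  occurs-check fail

Answer: FAIL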